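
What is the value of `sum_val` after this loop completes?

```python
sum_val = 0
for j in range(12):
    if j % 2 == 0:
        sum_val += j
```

Sum of even numbers 0 to 11
`sum_val` takes the values: 0 → 2 → 6 → 12 → 20 → 30

Answer: 30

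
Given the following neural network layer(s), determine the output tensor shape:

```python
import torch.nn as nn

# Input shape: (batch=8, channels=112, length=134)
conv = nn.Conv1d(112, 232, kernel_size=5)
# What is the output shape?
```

Input: (8, 112, 134) -> Output: (8, 232, 130)

Answer: (8, 232, 130)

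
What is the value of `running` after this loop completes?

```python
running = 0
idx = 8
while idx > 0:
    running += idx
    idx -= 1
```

Sum 8 down to 1
`running` takes the values: 0 → 8 → 15 → 21 → 26 → 30 → 33 → 35 → 36

Answer: 36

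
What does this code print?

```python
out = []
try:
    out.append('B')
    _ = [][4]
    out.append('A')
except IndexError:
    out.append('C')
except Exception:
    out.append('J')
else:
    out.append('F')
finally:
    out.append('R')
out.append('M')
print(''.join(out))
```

Execution trace: 'B' (try body) → 'C' (except IndexError) → 'R' (finally) → 'M' (after the try/except). Output: BCRM

Answer: BCRM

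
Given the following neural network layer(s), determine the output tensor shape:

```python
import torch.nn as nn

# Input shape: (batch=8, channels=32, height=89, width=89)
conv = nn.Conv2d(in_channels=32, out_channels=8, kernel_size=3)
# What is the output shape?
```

Input: (8, 32, 89, 89) -> Output: (8, 8, 87, 87)

Answer: (8, 8, 87, 87)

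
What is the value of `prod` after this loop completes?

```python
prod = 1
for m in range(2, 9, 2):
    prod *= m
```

Product of even numbers 2 to 8
`prod` takes the values: 1 → 2 → 8 → 48 → 384

Answer: 384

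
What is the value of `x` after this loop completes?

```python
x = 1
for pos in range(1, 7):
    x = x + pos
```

Start at 1, add 1 through 6
`x` takes the values: 1 → 2 → 4 → 7 → 11 → 16 → 22

Answer: 22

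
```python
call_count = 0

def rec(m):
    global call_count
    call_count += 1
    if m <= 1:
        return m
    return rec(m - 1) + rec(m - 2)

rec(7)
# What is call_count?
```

Calls(m) = 1 + Calls(m-1) + Calls(m-2); Calls(0)=Calls(1)=1. For m=7 this gives 41.

Answer: 41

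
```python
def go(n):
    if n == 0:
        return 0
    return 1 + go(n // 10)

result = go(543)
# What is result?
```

Count of digits of 543: 3

Answer: 3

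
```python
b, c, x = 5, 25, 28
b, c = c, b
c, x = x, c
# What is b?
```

Trace:
`b, c, x = 5, 25, 28` → b = 5; c = 25; x = 28
`b, c = c, b` → b = 25; c = 5
`c, x = x, c` → c = 28; x = 5
So b = 25

Answer: 25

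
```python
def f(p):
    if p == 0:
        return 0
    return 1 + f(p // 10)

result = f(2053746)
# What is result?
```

Count of digits of 2053746: 7

Answer: 7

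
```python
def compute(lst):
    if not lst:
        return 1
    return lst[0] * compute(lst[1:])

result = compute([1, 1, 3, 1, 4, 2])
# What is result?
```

Product over [1, 1, 3, 1, 4, 2] = 1 * 1 * 3 * 1 * 4 * 2 = 24

Answer: 24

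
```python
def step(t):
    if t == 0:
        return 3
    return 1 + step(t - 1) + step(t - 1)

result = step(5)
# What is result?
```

step(t) = 1 + 2·step(t-1), step(0)=3. Closed form: (3+1)·2^5 - 1 = 127.

Answer: 127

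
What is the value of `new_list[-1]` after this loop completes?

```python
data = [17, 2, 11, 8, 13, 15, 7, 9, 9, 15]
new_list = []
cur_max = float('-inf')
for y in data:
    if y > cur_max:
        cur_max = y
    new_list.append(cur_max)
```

Running max ends at 17
`new_list` takes the values: [] → [17] → [17, 17] → [17, 17, 17] → [17, 17, 17, 17] → [17, 17, 17, 17, 17] → [17, 17, 17, 17, 17, 17] → [17, 17, 17, 17, 17, 17, 17] → [17, 17, 17, 17, 17, 17, 17, 17] → [17, 17, 17, 17, 17, 17, 17, 17, 17] → [17, 17, 17, 17, 17, 17, 17, 17, 17, 17]
So `new_list[-1]` = 17

Answer: 17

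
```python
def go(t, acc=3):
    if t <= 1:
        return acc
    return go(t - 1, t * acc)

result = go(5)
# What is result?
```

Accumulator trace (n, acc): (5, 3) -> (4, 15) -> (3, 60) -> (2, 180) -> (1, 360) -> return 360

Answer: 360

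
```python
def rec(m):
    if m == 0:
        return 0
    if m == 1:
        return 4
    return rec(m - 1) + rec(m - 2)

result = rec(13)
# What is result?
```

Build up from base cases: rec(0)=0, rec(1)=4, rec(2)=4, rec(3)=8, rec(4)=12, rec(5)=20, rec(6)=32, ..., rec(13)=932

Answer: 932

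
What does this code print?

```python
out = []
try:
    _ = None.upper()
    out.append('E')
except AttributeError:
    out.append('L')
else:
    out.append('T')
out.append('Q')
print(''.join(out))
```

Execution trace: 'L' (except AttributeError) → 'Q' (after the try/except). Output: LQ

Answer: LQ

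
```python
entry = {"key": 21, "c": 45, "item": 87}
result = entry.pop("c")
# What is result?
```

Trace:
`entry = {"key": 21, "c": 45, "item": 87}` → entry = {'key': 21, 'c': 45, 'item': 87}
`result = entry.pop("c")` → entry = {'key': 21, 'item': 87}; result = 45
So result = 45

Answer: 45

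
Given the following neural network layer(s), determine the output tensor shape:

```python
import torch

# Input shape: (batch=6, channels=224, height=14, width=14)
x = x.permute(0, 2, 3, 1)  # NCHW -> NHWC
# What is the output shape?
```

Input: (6, 224, 14, 14) -> Output: (6, 14, 14, 224)

Answer: (6, 14, 14, 224)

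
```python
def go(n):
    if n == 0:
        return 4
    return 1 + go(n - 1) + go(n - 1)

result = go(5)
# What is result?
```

go(n) = 1 + 2·go(n-1), go(0)=4. Closed form: (4+1)·2^5 - 1 = 159.

Answer: 159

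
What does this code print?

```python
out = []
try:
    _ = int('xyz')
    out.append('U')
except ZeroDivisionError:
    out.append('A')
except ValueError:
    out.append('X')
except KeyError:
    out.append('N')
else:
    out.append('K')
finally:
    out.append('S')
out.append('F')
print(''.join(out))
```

Execution trace: 'X' (except ValueError) → 'S' (finally) → 'F' (after the try/except). Output: XSF

Answer: XSF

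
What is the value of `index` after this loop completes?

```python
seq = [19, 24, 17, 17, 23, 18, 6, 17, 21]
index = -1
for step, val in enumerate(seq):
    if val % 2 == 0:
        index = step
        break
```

First even number index in [19, 24, 17, 17, 23, 18, 6, 17, 21]
`index` takes the values: -1 → 1

Answer: 1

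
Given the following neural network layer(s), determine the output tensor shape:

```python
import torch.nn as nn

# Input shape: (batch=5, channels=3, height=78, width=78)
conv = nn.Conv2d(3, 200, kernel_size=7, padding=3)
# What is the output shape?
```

Input: (5, 3, 78, 78) -> Output: (5, 200, 78, 78)

Answer: (5, 200, 78, 78)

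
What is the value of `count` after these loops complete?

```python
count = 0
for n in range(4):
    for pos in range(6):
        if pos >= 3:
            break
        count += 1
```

Inner breaks at 3, outer runs 4 times
`count` takes the values: 0 → 1 → 2 → 3 → 4 → 5 → 6 → 7 → 8 → 9 → 10 → 11 → 12

Answer: 12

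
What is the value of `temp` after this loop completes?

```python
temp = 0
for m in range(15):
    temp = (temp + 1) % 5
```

Increment mod 5, 15 times = 0
`temp` takes the values: 0 → 1 → 2 → 3 → 4 → 0 → 1 → 2 → 3 → 4 → 0 → 1 → 2 → 3 → 4 → 0

Answer: 0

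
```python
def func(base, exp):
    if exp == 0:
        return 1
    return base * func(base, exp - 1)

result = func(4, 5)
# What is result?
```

func(4, 5) = 4 * 4 * 4 * 4 * 4 = 1024

Answer: 1024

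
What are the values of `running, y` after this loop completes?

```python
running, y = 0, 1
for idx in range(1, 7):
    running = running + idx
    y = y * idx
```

Sum and factorial of 1 to 6
`running, y` takes the values: (0, 1) → (1, 1) → (3, 1) → (3, 2) → (6, 2) → (6, 6) → (10, 6) → (10, 24) → (15, 24) → (15, 120) → (21, 120) → (21, 720)

Answer: 21, 720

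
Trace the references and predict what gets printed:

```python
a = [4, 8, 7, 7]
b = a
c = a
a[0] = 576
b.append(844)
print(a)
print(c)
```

Key concept: multiple aliases.
Step by step:
`a = [4, 8, 7, 7]` → a = [4, 8, 7, 7]
`b = a` → b = [4, 8, 7, 7] (same object as a)
`c = a` → c = [4, 8, 7, 7] (same object as a, b)
`a[0] = 576` → a = [576, 8, 7, 7] (same object as b, c); b = [576, 8, 7, 7] (same object as a, c); c = [576, 8, 7, 7] (same object as a, b)
`b.append(844)` → a = [576, 8, 7, 7, 844] (same object as b, c); b = [576, 8, 7, 7, 844] (same object as a, c); c = [576, 8, 7, 7, 844] (same object as a, b)
`print(a)` → prints [576, 8, 7, 7, 844]
`print(c)` → prints [576, 8, 7, 7, 844]

Answer:
[576, 8, 7, 7, 844]
[576, 8, 7, 7, 844]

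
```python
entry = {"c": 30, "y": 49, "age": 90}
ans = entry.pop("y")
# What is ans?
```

Trace:
`entry = {"c": 30, "y": 49, "age": 90}` → entry = {'c': 30, 'y': 49, 'age': 90}
`ans = entry.pop("y")` → entry = {'c': 30, 'age': 90}; ans = 49
So ans = 49

Answer: 49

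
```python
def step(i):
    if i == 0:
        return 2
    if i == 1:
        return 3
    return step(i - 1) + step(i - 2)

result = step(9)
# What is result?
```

Build up from base cases: step(0)=2, step(1)=3, step(2)=5, step(3)=8, step(4)=13, step(5)=21, step(6)=34, ..., step(9)=144

Answer: 144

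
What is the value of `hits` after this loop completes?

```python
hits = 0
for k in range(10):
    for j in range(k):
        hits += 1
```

Triangle number: 0+1+2+...+9
`hits` takes the values: 0 → 1 → 2 → 3 → 4 → 5 → 6 → 7 → 8 → 9 → 10 → 11 → 12 → 13 → 14 → 15 → 16 → 17 → 18 → 19 → 20 → 21 → 22 → 23 → 24 → 25 → 26 → 27 → 28 → 29 → … → 41 → 42 → 43 → 44 → 45

Answer: 45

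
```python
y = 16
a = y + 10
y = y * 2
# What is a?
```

Trace:
`y = 16` → y = 16
`a = y + 10` → a = 26
`y = y * 2` → y = 32
So a = 26

Answer: 26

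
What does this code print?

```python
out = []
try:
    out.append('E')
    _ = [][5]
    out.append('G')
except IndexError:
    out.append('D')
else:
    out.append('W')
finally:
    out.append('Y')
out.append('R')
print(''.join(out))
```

Execution trace: 'E' (try body) → 'D' (except IndexError) → 'Y' (finally) → 'R' (after the try/except). Output: EDYR

Answer: EDYR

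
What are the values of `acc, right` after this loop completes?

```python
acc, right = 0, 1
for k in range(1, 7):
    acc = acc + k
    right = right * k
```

Sum and factorial of 1 to 6
`acc, right` takes the values: (0, 1) → (1, 1) → (3, 1) → (3, 2) → (6, 2) → (6, 6) → (10, 6) → (10, 24) → (15, 24) → (15, 120) → (21, 120) → (21, 720)

Answer: 21, 720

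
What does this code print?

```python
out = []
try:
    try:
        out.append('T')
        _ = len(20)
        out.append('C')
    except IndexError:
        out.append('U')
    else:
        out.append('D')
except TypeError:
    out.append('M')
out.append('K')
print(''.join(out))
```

Execution trace: 'T' (inner try body) → 'M' (outer except TypeError) → 'K' (after the try/except). Output: TMK

Answer: TMK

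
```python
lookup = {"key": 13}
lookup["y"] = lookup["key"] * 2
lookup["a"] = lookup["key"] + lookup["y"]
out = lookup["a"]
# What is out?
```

Trace:
`lookup = {"key": 13}` → lookup = {'key': 13}
`lookup["y"] = lookup["key"] * 2` → lookup = {'key': 13, 'y': 26}
`lookup["a"] = lookup["key"] + lookup["y"]` → lookup = {'key': 13, 'y': 26, 'a': 39}
`out = lookup["a"]` → out = 39
So out = 39

Answer: 39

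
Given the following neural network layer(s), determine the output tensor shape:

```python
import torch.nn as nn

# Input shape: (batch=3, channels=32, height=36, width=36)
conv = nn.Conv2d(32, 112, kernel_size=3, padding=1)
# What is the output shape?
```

Input: (3, 32, 36, 36) -> Output: (3, 112, 36, 36)

Answer: (3, 112, 36, 36)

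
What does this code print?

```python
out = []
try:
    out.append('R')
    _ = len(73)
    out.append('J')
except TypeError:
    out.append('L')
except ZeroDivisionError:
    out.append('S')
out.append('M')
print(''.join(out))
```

Execution trace: 'R' (try body) → 'L' (except TypeError) → 'M' (after the try/except). Output: RLM

Answer: RLM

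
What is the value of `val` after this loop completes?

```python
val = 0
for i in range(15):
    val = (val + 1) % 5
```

Increment mod 5, 15 times = 0
`val` takes the values: 0 → 1 → 2 → 3 → 4 → 0 → 1 → 2 → 3 → 4 → 0 → 1 → 2 → 3 → 4 → 0

Answer: 0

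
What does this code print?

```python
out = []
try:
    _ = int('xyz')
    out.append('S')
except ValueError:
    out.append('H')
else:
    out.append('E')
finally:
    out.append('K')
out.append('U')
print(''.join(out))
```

Execution trace: 'H' (except ValueError) → 'K' (finally) → 'U' (after the try/except). Output: HKU

Answer: HKU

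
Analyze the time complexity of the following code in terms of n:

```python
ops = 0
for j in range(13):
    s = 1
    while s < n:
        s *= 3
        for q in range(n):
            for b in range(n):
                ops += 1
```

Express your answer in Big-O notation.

Each loop level contributes: 1 × log n × n × n. Multiplying the contributions gives O(n^2 log n).

Answer: O(n^2 log n)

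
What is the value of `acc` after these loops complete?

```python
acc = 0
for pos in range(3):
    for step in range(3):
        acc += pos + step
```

Sum of all pos+step for pos,step in 3x3
`acc` takes the values: 0 → 1 → 3 → 4 → 6 → 9 → 11 → 14 → 18

Answer: 18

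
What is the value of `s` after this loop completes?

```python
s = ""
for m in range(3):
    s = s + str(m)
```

Concatenate digits 0 to 2
`s` takes the values: "" → "0" → "01" → "012"

Answer: "012"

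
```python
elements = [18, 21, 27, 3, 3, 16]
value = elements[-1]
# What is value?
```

Trace:
`elements = [18, 21, 27, 3, 3, 16]` → elements = [18, 21, 27, 3, 3, 16]
`value = elements[-1]` → value = 16
So value = 16

Answer: 16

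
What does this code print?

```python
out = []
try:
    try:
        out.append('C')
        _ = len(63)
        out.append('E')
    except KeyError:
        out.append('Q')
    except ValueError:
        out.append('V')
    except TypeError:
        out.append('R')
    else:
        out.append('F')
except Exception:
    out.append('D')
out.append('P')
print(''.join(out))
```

Execution trace: 'C' (inner try body) → 'R' (inner except TypeError) → 'P' (after the try/except). Output: CRP

Answer: CRP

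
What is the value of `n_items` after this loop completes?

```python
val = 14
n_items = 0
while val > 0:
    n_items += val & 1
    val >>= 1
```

Count set bits in 14 (binary: 0b1110)
`n_items` takes the values: 0 → 1 → 2 → 3

Answer: 3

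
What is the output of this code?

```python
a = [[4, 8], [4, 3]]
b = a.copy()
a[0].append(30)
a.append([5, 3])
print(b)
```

Key concept: shallow copy with nested lists.
Step by step:
`a = [[4, 8], [4, 3]]` → a = [[4, 8], [4, 3]]
`b = a.copy()` → b = [[4, 8], [4, 3]]
`a[0].append(30)` → a = [[4, 8, 30], [4, 3]]; b = [[4, 8, 30], [4, 3]]
`a.append([5, 3])` → a = [[4, 8, 30], [4, 3], [5, 3]]
`print(b)` → prints [[4, 8, 30], [4, 3]]

Answer: [[4, 8, 30], [4, 3]]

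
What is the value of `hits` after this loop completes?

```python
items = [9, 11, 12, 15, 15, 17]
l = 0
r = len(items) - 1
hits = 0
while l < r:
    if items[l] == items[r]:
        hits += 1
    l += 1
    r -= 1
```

Count matching pairs from ends
`hits` takes the values: 0

Answer: 0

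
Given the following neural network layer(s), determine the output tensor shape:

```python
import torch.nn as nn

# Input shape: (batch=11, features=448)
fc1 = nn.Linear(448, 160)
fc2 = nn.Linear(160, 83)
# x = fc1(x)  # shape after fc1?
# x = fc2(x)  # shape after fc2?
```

Input: (11, 448) -> after fc1: (11, 160) -> Output: (11, 83)

Answer: (11, 83)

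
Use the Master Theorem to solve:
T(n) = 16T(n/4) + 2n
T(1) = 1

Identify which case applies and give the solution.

a=16, b=4, f(n)=2n. log_4(16) = 2. Since c=1 < 2, Case 1 applies: T(n) = Θ(n^log_b(a)) = O(n^2).

Answer: O(n^2) - Case 1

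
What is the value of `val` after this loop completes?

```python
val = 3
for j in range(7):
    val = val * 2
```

Multiply by 2, 7 times: 3 * 2^7 = 384
`val` takes the values: 3 → 6 → 12 → 24 → 48 → 96 → 192 → 384

Answer: 384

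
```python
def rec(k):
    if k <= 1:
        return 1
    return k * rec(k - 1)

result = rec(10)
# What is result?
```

rec(10) = 10 * 9 * 8 * 7 * 6 * 5 * 4 * 3 * 2 * 1 = 3628800

Answer: 3628800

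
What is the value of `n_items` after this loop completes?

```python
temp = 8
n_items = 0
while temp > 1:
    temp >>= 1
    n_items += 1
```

Count right shifts until 1
`n_items` takes the values: 0 → 1 → 2 → 3

Answer: 3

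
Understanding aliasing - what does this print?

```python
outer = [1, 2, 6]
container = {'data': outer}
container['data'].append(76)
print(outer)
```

Key concept: dict holds reference to list.
Step by step:
`outer = [1, 2, 6]` → outer = [1, 2, 6]
`container = {'data': outer}` → container = {'data': [1, 2, 6]}
`container['data'].append(76)` → outer = [1, 2, 6, 76]; container = {'data': [1, 2, 6, 76]}
`print(outer)` → prints [1, 2, 6, 76]

Answer: [1, 2, 6, 76]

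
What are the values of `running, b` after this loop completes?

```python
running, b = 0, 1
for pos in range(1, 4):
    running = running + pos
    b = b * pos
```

Sum and factorial of 1 to 3
`running, b` takes the values: (0, 1) → (1, 1) → (3, 1) → (3, 2) → (6, 2) → (6, 6)

Answer: 6, 6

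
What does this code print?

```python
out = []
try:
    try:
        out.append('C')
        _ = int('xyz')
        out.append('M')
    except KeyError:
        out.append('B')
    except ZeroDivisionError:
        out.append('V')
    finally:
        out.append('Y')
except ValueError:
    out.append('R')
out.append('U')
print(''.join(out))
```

Execution trace: 'C' (try body) → 'Y' (finally) → 'R' (outer except ValueError) → 'U' (after the try/except). Output: CYRU

Answer: CYRU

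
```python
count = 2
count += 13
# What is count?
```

Trace:
`count = 2` → count = 2
`count += 13` → count = 15
So count = 15

Answer: 15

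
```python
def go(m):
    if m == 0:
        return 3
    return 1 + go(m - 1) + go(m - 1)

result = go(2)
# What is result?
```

go(m) = 1 + 2·go(m-1), go(0)=3. Closed form: (3+1)·2^2 - 1 = 15.

Answer: 15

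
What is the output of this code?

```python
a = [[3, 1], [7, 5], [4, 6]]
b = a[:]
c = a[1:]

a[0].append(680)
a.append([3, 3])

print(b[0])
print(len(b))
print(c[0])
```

Key concept: slice with nested mutation.
Step by step:
`a = [[3, 1], [7, 5], [4, 6]]` → a = [[3, 1], [7, 5], [4, 6]]
`b = a[:]` → b = [[3, 1], [7, 5], [4, 6]]
`c = a[1:]` → c = [[7, 5], [4, 6]]
`a[0].append(680)` → a = [[3, 1, 680], [7, 5], [4, 6]]; b = [[3, 1, 680], [7, 5], [4, 6]]
`a.append([3, 3])` → a = [[3, 1, 680], [7, 5], [4, 6], [3, 3]]
`print(b[0])` → prints [3, 1, 680]
`print(len(b))` → prints 3
`print(c[0])` → prints [7, 5]

Answer:
[3, 1, 680]
3
[7, 5]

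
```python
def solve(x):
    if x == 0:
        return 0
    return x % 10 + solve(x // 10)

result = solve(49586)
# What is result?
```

Sum of digits of 49586: 6 + 8 + 5 + 9 + 4 = 32

Answer: 32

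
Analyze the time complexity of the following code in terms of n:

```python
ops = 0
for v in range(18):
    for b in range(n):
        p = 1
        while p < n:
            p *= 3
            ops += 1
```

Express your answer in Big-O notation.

Each loop level contributes: 1 × n × log n. Multiplying the contributions gives O(n log n).

Answer: O(n log n)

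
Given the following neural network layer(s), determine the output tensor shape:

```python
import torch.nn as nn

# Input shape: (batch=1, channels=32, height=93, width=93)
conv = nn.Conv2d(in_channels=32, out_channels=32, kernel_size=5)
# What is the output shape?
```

Input: (1, 32, 93, 93) -> Output: (1, 32, 89, 89)

Answer: (1, 32, 89, 89)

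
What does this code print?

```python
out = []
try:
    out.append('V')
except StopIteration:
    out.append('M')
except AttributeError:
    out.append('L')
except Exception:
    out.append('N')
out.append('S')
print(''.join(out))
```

Execution trace: 'V' (try body, no exception) → 'S' (after the try/except). Output: VS

Answer: VS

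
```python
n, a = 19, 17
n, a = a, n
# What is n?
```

Trace:
`n, a = 19, 17` → n = 19; a = 17
`n, a = a, n` → n = 17; a = 19
So n = 17

Answer: 17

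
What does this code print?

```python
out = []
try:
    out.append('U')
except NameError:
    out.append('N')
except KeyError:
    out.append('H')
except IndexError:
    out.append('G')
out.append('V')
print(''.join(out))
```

Execution trace: 'U' (try body, no exception) → 'V' (after the try/except). Output: UV

Answer: UV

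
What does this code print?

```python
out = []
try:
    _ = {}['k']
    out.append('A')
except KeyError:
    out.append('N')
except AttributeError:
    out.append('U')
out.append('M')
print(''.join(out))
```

Execution trace: 'N' (except KeyError) → 'M' (after the try/except). Output: NM

Answer: NM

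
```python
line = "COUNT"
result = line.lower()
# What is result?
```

Trace:
`line = "COUNT"` → line = 'COUNT'
`result = line.lower()` → result = 'count'
So result = 'count'

Answer: 'count'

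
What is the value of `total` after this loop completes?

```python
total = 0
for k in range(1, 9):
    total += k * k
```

Sum of squares 1² to 8² = 204
`total` takes the values: 0 → 1 → 5 → 14 → 30 → 55 → 91 → 140 → 204

Answer: 204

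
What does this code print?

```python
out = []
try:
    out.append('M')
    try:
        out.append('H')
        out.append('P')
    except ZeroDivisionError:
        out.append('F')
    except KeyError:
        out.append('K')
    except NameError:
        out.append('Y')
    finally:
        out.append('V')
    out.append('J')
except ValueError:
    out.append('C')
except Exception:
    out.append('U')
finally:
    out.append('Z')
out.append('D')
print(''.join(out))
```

Execution trace: 'M' (try body) → 'H' (inner try body) → 'P' (inner try body, no exception) → 'V' (inner finally) → 'J' (try body, no exception) → 'Z' (finally) → 'D' (after the try/except). Output: MHPVJZD

Answer: MHPVJZD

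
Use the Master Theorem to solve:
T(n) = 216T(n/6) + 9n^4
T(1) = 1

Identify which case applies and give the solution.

a=216, b=6, f(n)=9n^4. log_6(216) = 3. Since c=4 > 3 and the regularity condition holds (216(n/6)^4 = (216/6^4)n^4 with 216/6^4 < 1), Case 3 applies: T(n) = Θ(f(n)) = O(n^4).

Answer: O(n^4) - Case 3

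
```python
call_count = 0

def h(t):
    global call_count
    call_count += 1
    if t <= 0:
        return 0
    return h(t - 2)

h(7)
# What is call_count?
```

Linear recursion stepping by 2: 5 calls from t=7 down to ≤0.

Answer: 5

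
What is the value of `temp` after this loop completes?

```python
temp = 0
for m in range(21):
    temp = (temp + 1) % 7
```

Increment mod 7, 21 times = 0
`temp` takes the values: 0 → 1 → 2 → 3 → 4 → 5 → 6 → 0 → 1 → 2 → 3 → 4 → 5 → 6 → 0 → 1 → 2 → 3 → 4 → 5 → 6 → 0

Answer: 0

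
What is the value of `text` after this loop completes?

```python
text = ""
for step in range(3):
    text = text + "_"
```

Repeat '_' 3 times
`text` takes the values: "" → "_" → "__" → "___"

Answer: "___"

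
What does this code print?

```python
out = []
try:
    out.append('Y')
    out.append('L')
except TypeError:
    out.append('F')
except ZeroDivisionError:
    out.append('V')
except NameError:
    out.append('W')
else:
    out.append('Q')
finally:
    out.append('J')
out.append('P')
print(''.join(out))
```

Execution trace: 'Y' (try body) → 'L' (try body, no exception) → 'Q' (else) → 'J' (finally) → 'P' (after the try/except). Output: YLQJP

Answer: YLQJP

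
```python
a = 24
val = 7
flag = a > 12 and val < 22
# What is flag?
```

Trace:
`a = 24` → a = 24
`val = 7` → val = 7
`flag = a > 12 and val < 22` → flag = True
So flag = True

Answer: True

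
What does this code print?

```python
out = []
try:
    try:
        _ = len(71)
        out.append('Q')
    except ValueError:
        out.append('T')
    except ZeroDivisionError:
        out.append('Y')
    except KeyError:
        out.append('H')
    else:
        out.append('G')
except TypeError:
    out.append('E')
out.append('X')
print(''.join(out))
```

Execution trace: 'E' (outer except TypeError) → 'X' (after the try/except). Output: EX

Answer: EX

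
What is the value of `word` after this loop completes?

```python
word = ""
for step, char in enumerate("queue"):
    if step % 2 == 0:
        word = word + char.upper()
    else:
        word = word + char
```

Uppercase even positions in 'queue'
`word` takes the values: "" → "Q" → "Qu" → "QuE" → "QuEu" → "QuEuE"

Answer: "QuEuE"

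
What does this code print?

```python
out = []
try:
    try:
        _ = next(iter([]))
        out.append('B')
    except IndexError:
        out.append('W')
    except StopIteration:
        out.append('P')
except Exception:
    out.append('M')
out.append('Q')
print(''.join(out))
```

Execution trace: 'P' (inner except StopIteration) → 'Q' (after the try/except). Output: PQ

Answer: PQ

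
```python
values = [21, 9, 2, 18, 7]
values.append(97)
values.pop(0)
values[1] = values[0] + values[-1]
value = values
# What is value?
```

Trace:
`values = [21, 9, 2, 18, 7]` → values = [21, 9, 2, 18, 7]
`values.append(97)` → values = [21, 9, 2, 18, 7, 97]
`values.pop(0)` → values = [9, 2, 18, 7, 97]
`values[1] = values[0] + values[-1]` → values = [9, 106, 18, 7, 97]
`value = values` → value = [9, 106, 18, 7, 97]
So value = [9, 106, 18, 7, 97]

Answer: [9, 106, 18, 7, 97]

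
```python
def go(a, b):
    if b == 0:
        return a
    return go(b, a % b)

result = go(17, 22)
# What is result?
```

go(17, 22) -> go(22, 17) -> go(17, 5) -> go(5, 2) -> go(2, 1) -> go(1, 0) -> 1

Answer: 1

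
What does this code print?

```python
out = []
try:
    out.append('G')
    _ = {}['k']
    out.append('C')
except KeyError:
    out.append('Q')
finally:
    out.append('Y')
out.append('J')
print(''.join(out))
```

Execution trace: 'G' (try body) → 'Q' (except KeyError) → 'Y' (finally) → 'J' (after the try/except). Output: GQYJ

Answer: GQYJ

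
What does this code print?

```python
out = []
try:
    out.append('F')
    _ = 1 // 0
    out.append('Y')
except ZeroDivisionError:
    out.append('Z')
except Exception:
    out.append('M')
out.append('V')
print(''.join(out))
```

Execution trace: 'F' (try body) → 'Z' (except ZeroDivisionError) → 'V' (after the try/except). Output: FZV

Answer: FZV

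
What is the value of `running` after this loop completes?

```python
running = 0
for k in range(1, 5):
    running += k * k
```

Sum of squares 1² to 4² = 30
`running` takes the values: 0 → 1 → 5 → 14 → 30

Answer: 30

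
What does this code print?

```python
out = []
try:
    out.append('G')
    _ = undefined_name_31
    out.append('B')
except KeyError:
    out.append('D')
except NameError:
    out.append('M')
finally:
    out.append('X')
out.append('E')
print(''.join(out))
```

Execution trace: 'G' (try body) → 'M' (except NameError) → 'X' (finally) → 'E' (after the try/except). Output: GMXE

Answer: GMXE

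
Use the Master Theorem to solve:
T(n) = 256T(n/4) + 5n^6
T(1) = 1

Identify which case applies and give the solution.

a=256, b=4, f(n)=5n^6. log_4(256) = 4. Since c=6 > 4 and the regularity condition holds (256(n/4)^6 = (256/4^6)n^6 with 256/4^6 < 1), Case 3 applies: T(n) = Θ(f(n)) = O(n^6).

Answer: O(n^6) - Case 3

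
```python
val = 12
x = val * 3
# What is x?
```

Trace:
`val = 12` → val = 12
`x = val * 3` → x = 36
So x = 36

Answer: 36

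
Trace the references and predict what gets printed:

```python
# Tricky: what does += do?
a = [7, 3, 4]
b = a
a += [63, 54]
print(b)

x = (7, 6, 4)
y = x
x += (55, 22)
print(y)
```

Key concept: += behavior differs for mutable vs immutable.
Step by step:
`a = [7, 3, 4]` → a = [7, 3, 4]
`b = a` → b = [7, 3, 4] (same object as a)
`a += [63, 54]` → a = [7, 3, 4, 63, 54] (same object as b); b = [7, 3, 4, 63, 54] (same object as a)
`print(b)` → prints [7, 3, 4, 63, 54]
`x = (7, 6, 4)` → x = (7, 6, 4)
`y = x` → y = (7, 6, 4)
`x += (55, 22)` → x = (7, 6, 4, 55, 22)
`print(y)` → prints (7, 6, 4)

Answer:
[7, 3, 4, 63, 54]
(7, 6, 4)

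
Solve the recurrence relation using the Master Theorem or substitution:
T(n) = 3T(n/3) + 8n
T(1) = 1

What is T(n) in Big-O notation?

By Master Theorem: a=3, b=3, f(n)=8n. Since log_3(3) = 1 and f(n) = Θ(n^1), Case 2 applies. T(n) = O(n log n).

Answer: O(n log n)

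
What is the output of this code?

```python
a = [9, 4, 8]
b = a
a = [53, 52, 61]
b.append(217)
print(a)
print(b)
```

Key concept: rebinding vs mutation: a is rebound to a new list, b still points at the original.
Step by step:
`a = [9, 4, 8]` → a = [9, 4, 8]
`b = a` → b = [9, 4, 8] (same object as a)
`a = [53, 52, 61]` → a = [53, 52, 61]
`b.append(217)` → b = [9, 4, 8, 217]
`print(a)` → prints [53, 52, 61]
`print(b)` → prints [9, 4, 8, 217]

Answer:
[53, 52, 61]
[9, 4, 8, 217]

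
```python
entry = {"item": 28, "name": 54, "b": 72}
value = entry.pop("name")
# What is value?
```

Trace:
`entry = {"item": 28, "name": 54, "b": 72}` → entry = {'item': 28, 'name': 54, 'b': 72}
`value = entry.pop("name")` → entry = {'item': 28, 'b': 72}; value = 54
So value = 54

Answer: 54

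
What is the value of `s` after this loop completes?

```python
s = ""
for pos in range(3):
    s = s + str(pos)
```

Concatenate digits 0 to 2
`s` takes the values: "" → "0" → "01" → "012"

Answer: "012"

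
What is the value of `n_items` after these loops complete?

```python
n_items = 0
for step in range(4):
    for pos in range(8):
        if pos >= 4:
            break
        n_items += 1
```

Inner breaks at 4, outer runs 4 times
`n_items` takes the values: 0 → 1 → 2 → 3 → 4 → 5 → 6 → 7 → 8 → 9 → 10 → 11 → 12 → 13 → 14 → 15 → 16

Answer: 16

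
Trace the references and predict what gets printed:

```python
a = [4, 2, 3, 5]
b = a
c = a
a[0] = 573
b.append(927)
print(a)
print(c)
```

Key concept: multiple aliases.
Step by step:
`a = [4, 2, 3, 5]` → a = [4, 2, 3, 5]
`b = a` → b = [4, 2, 3, 5] (same object as a)
`c = a` → c = [4, 2, 3, 5] (same object as a, b)
`a[0] = 573` → a = [573, 2, 3, 5] (same object as b, c); b = [573, 2, 3, 5] (same object as a, c); c = [573, 2, 3, 5] (same object as a, b)
`b.append(927)` → a = [573, 2, 3, 5, 927] (same object as b, c); b = [573, 2, 3, 5, 927] (same object as a, c); c = [573, 2, 3, 5, 927] (same object as a, b)
`print(a)` → prints [573, 2, 3, 5, 927]
`print(c)` → prints [573, 2, 3, 5, 927]

Answer:
[573, 2, 3, 5, 927]
[573, 2, 3, 5, 927]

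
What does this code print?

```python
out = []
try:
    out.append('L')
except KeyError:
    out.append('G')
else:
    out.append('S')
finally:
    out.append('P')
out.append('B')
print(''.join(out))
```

Execution trace: 'L' (try body, no exception) → 'S' (else) → 'P' (finally) → 'B' (after the try/except). Output: LSPB

Answer: LSPB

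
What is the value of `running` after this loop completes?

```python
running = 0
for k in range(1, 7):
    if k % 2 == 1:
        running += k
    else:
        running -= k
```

Add odd, subtract even
`running` takes the values: 0 → 1 → -1 → 2 → -2 → 3 → -3

Answer: -3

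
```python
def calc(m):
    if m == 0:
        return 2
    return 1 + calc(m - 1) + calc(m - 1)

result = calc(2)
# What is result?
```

calc(m) = 1 + 2·calc(m-1), calc(0)=2. Closed form: (2+1)·2^2 - 1 = 11.

Answer: 11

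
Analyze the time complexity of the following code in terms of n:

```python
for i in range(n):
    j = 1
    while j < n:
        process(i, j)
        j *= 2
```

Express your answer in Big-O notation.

This is Linear outer loop, logarithmic inner loop. Time complexity: O(n log n).

Answer: O(n log n)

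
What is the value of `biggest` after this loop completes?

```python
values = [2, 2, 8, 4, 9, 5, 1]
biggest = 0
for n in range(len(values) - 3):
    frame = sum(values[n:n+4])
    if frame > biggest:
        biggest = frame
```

Max sum of 4-element window in [2, 2, 8, 4, 9, 5, 1]
`biggest` takes the values: 0 → 16 → 23 → 26

Answer: 26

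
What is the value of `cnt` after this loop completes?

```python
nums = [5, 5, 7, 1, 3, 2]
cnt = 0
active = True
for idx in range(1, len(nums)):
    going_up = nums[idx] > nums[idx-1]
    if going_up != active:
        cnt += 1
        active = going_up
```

Count direction changes in [5, 5, 7, 1, 3, 2]
`cnt` takes the values: 0 → 1 → 2 → 3 → 4 → 5

Answer: 5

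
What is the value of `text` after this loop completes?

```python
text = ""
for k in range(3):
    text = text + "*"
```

Repeat '*' 3 times
`text` takes the values: "" → "*" → "**" → "***"

Answer: "***"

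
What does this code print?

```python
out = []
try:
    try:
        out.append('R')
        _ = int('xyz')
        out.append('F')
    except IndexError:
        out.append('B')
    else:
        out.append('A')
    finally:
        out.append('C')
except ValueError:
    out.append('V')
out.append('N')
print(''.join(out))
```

Execution trace: 'R' (try body) → 'C' (finally) → 'V' (outer except ValueError) → 'N' (after the try/except). Output: RCVN

Answer: RCVN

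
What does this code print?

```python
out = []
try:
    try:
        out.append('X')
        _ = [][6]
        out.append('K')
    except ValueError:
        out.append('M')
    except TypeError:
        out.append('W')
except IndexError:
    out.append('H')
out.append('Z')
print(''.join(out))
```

Execution trace: 'X' (try body) → 'H' (outer except IndexError) → 'Z' (after the try/except). Output: XHZ

Answer: XHZ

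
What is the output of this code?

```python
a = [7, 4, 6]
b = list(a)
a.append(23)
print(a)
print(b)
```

Key concept: list() constructor creates copy.
Step by step:
`a = [7, 4, 6]` → a = [7, 4, 6]
`b = list(a)` → b = [7, 4, 6]
`a.append(23)` → a = [7, 4, 6, 23]
`print(a)` → prints [7, 4, 6, 23]
`print(b)` → prints [7, 4, 6]

Answer:
[7, 4, 6, 23]
[7, 4, 6]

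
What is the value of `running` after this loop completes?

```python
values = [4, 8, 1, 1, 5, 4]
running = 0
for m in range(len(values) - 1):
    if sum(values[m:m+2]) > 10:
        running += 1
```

Count windows with sum > 10
`running` takes the values: 0 → 1

Answer: 1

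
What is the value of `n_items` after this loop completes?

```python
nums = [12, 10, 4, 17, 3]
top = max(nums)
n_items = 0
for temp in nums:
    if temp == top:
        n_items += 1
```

Count of max value 17 in [12, 10, 4, 17, 3]
`n_items` takes the values: 0 → 1

Answer: 1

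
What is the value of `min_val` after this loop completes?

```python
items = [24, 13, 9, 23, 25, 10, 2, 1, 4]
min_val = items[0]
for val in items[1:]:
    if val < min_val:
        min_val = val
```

Minimum of [24, 13, 9, 23, 25, 10, 2, 1, 4]
`min_val` takes the values: 24 → 13 → 9 → 2 → 1

Answer: 1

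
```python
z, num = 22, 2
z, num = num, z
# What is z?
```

Trace:
`z, num = 22, 2` → z = 22; num = 2
`z, num = num, z` → z = 2; num = 22
So z = 2

Answer: 2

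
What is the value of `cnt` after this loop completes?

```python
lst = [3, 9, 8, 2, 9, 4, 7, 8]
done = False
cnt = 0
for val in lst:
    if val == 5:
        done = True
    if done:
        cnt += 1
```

Count elements after first 5 in [3, 9, 8, 2, 9, 4, 7, 8]
`cnt` takes the values: 0

Answer: 0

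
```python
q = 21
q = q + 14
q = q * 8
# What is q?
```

Trace:
`q = 21` → q = 21
`q = q + 14` → q = 35
`q = q * 8` → q = 280
So q = 280

Answer: 280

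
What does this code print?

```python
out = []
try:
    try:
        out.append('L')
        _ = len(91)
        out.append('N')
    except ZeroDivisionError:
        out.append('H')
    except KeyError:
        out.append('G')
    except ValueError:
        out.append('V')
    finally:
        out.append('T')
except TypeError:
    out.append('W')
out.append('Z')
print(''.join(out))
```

Execution trace: 'L' (inner try body) → 'T' (inner finally) → 'W' (outer except TypeError) → 'Z' (after the try/except). Output: LTWZ

Answer: LTWZ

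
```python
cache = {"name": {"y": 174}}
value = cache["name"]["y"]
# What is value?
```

Trace:
`cache = {"name": {"y": 174}}` → cache = {'name': {'y': 174}}
`value = cache["name"]["y"]` → value = 174
So value = 174

Answer: 174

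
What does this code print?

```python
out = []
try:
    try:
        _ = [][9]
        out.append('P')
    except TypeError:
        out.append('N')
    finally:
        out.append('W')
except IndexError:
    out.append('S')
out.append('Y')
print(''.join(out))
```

Execution trace: 'W' (finally) → 'S' (outer except IndexError) → 'Y' (after the try/except). Output: WSY

Answer: WSY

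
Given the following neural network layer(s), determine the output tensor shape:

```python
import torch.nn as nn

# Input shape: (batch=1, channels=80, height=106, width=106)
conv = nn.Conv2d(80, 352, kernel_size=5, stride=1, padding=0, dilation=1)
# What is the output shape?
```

Input: (1, 80, 106, 106) -> Output: (1, 352, 102, 102)

Answer: (1, 352, 102, 102)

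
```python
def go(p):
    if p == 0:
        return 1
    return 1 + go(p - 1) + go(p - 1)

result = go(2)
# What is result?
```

go(p) = 1 + 2·go(p-1), go(0)=1. Closed form: (1+1)·2^2 - 1 = 7.

Answer: 7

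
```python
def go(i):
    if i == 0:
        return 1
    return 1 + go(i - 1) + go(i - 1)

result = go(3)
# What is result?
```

go(i) = 1 + 2·go(i-1), go(0)=1. Closed form: (1+1)·2^3 - 1 = 15.

Answer: 15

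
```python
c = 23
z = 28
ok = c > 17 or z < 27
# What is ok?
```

Trace:
`c = 23` → c = 23
`z = 28` → z = 28
`ok = c > 17 or z < 27` → ok = True
So ok = True

Answer: True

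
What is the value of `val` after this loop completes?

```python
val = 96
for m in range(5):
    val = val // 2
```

Halve 5 times: 96 // 2^5 = 3
`val` takes the values: 96 → 48 → 24 → 12 → 6 → 3

Answer: 3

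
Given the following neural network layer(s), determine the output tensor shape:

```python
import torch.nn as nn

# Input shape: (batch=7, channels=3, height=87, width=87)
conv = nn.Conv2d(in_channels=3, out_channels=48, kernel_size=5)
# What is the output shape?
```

Input: (7, 3, 87, 87) -> Output: (7, 48, 83, 83)

Answer: (7, 48, 83, 83)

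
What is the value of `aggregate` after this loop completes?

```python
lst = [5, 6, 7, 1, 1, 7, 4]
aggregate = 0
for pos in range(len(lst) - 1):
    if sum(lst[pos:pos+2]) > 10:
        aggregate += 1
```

Count windows with sum > 10
`aggregate` takes the values: 0 → 1 → 2 → 3

Answer: 3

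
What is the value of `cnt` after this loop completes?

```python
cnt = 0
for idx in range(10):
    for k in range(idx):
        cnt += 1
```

Triangle number: 0+1+2+...+9
`cnt` takes the values: 0 → 1 → 2 → 3 → 4 → 5 → 6 → 7 → 8 → 9 → 10 → 11 → 12 → 13 → 14 → 15 → 16 → 17 → 18 → 19 → 20 → 21 → 22 → 23 → 24 → 25 → 26 → 27 → 28 → 29 → … → 41 → 42 → 43 → 44 → 45

Answer: 45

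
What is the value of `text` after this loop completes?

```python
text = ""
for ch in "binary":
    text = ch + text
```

Reverse 'binary'
`text` takes the values: "" → "b" → "ib" → "nib" → "anib" → "ranib" → "yranib"

Answer: "yranib"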